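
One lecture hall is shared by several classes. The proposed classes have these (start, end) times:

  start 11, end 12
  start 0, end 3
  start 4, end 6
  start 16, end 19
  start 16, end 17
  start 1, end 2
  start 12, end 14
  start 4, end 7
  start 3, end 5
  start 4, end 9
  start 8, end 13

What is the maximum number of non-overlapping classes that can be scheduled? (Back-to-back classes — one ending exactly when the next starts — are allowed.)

Order by finish time; keep every interval that doesn't clash with the previous kept one.
By end time: (1,2), (0,3), (3,5), (4,6), (4,7), (4,9), (11,12), (8,13), (12,14), (16,17), (16,19).
Pick (1,2); next start ≥ 2 → (3,5); next start ≥ 5 → (11,12); next start ≥ 12 → (12,14); next start ≥ 14 → (16,17).
Selected 5 classes.

5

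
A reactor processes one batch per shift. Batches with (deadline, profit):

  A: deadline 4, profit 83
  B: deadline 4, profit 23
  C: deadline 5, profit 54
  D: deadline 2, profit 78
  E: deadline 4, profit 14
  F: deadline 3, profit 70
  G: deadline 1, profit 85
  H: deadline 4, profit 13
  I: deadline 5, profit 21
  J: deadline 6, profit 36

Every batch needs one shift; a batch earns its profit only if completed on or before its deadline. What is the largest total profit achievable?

By profit: G(d1,85), A(d4,83), D(d2,78), F(d3,70), C(d5,54), J(d6,36), B(d4,23), I(d5,21), E(d4,14), H(d4,13)
G→slot 1; A→slot 4; D→slot 2; F→slot 3; C→slot 5; J→slot 6; B skipped; I skipped; E skipped; H skipped.
Profit = 85 + 78 + 70 + 83 + 54 + 36 = 406

406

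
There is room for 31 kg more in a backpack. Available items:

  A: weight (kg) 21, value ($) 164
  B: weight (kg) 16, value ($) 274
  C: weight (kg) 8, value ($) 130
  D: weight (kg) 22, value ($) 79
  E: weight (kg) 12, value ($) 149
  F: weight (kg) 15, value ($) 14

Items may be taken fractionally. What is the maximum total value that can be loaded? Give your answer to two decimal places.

490.92

Greedy by value/weight ratio, highest first.
Ratios (sorted): B 17.12, C 16.25, E 12.42, A 7.81, D 3.59, F 0.93
take B (16 @ 274); take C (8 @ 130); take 7/12 of E → 86.92. Capacity used 31/31.
Total value = 490.92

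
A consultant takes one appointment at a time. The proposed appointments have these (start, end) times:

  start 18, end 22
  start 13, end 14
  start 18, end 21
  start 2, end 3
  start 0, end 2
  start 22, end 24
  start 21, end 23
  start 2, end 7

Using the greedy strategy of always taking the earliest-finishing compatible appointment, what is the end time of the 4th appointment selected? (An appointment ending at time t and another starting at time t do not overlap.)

Order by finish time; keep every interval that doesn't clash with the previous kept one.
By end time: (0,2), (2,3), (2,7), (13,14), (18,21), (18,22), (21,23), (22,24).
Pick (0,2); next start ≥ 2 → (2,3); next start ≥ 3 → (13,14); next start ≥ 14 → (18,21); next start ≥ 21 → (21,23).
Selected: (0,2) (2,3) (13,14) (18,21) (21,23)

21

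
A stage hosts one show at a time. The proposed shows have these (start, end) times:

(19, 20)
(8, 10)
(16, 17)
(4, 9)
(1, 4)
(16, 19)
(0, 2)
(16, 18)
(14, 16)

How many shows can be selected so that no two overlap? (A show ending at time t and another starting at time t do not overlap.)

By end time: (0,2), (1,4), (4,9), (8,10), (14,16), (16,17), (16,18), (16,19), (19,20).
Pick (0,2); next start ≥ 2 → (4,9); next start ≥ 9 → (14,16); next start ≥ 16 → (16,17); next start ≥ 17 → (19,20).
Selected 5 shows.

5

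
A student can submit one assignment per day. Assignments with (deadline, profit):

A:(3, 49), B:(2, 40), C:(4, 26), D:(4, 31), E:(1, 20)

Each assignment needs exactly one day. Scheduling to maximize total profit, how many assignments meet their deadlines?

4

By profit: A(d3,49), B(d2,40), D(d4,31), C(d4,26), E(d1,20)
A→slot 3; B→slot 2; D→slot 4; C→slot 1; E skipped.
4 of 5 scheduled.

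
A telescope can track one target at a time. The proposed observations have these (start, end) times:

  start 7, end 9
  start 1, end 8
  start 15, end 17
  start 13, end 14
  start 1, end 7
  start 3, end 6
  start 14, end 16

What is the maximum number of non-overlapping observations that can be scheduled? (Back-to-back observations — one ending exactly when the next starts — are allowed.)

4

Greedy by earliest finish: after sorting by end time, pick each interval compatible with the last pick.
By end time: (3,6), (1,7), (1,8), (7,9), (13,14), (14,16), (15,17).
Pick (3,6); next start ≥ 6 → (7,9); next start ≥ 9 → (13,14); next start ≥ 14 → (14,16).
Selected 4 observations.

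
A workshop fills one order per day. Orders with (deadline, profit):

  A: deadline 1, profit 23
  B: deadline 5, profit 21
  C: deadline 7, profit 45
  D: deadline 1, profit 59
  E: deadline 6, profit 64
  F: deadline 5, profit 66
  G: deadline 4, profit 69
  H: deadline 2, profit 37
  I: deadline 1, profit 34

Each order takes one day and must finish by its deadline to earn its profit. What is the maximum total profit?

By profit: G(d4,69), F(d5,66), E(d6,64), D(d1,59), C(d7,45), H(d2,37), I(d1,34), A(d1,23), B(d5,21)
G→slot 4; F→slot 5; E→slot 6; D→slot 1; C→slot 7; H→slot 2; I skipped; A skipped; B→slot 3.
Profit = 59 + 37 + 21 + 69 + 66 + 64 + 45 = 361

361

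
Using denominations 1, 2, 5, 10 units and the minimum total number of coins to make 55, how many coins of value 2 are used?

55 − 5×10→5 − 1×5→0
Count of 2: 0

0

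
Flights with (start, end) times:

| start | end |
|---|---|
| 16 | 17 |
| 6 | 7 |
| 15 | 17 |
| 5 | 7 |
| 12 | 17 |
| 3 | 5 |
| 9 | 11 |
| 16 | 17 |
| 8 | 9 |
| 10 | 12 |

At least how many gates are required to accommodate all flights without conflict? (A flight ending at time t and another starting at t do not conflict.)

4

Events (time:±→running): 3:+→1 5:-→0 5:+→1 6:+→2 7:-→1 7:-→0 8:+→1 9:-→0 9:+→1 10:+→2 11:-→1 12:-→0 12:+→1 15:+→2 16:+→3 16:+→4 … peak 4.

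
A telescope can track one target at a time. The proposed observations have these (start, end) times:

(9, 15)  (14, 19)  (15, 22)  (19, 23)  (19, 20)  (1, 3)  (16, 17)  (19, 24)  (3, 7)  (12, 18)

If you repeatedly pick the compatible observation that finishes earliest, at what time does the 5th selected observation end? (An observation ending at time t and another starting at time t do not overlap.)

20

By end time: (1,3), (3,7), (9,15), (16,17), (12,18), (14,19), (19,20), (15,22), (19,23), (19,24).
Pick (1,3); next start ≥ 3 → (3,7); next start ≥ 7 → (9,15); next start ≥ 15 → (16,17); next start ≥ 17 → (19,20).
Selected: (1,3) (3,7) (9,15) (16,17) (19,20)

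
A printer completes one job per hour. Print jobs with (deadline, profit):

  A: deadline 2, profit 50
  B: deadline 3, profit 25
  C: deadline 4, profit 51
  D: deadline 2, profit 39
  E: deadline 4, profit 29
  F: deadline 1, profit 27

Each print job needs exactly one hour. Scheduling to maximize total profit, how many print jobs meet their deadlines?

4

Take jobs in profit order; each goes to the latest open slot no later than its deadline.
Profit order: C=51 A=50 D=39 E=29 F=27 B=25
Assign: C→slot 4, A→slot 2, D→slot 1, E→slot 3, F skipped, B skipped.
Slots: [1:D] [2:A] [3:E] [4:C]
4 of 6 scheduled.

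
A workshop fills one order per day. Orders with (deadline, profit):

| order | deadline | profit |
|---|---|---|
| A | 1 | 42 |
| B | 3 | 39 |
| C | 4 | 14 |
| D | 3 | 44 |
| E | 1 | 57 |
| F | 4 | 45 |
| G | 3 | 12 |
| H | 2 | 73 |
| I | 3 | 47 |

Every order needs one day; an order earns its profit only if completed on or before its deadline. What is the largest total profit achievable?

222

Take jobs in profit order; each goes to the latest open slot no later than its deadline.
Profit order: H=73 E=57 I=47 F=45 D=44 A=42 B=39 C=14 G=12
Assign: H→slot 2, E→slot 1, I→slot 3, F→slot 4, D skipped, A skipped, B skipped, C skipped, G skipped.
Slots: [1:E] [2:H] [3:I] [4:F]
Profit = 57 + 73 + 47 + 45 = 222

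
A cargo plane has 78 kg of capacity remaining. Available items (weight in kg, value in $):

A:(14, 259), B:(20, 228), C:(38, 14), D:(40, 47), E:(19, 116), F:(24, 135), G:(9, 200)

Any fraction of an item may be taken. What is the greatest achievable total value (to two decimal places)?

893.00

Greedy by value/weight ratio, highest first.
Ratios (sorted): G 22.22, A 18.50, B 11.40, E 6.11, F 5.62, D 1.18, C 0.37
take G (9 @ 200); take A (14 @ 259); take B (20 @ 228); take E (19 @ 116); take 16/24 of F → 90.00. Capacity used 78/78.
Total value = 893.00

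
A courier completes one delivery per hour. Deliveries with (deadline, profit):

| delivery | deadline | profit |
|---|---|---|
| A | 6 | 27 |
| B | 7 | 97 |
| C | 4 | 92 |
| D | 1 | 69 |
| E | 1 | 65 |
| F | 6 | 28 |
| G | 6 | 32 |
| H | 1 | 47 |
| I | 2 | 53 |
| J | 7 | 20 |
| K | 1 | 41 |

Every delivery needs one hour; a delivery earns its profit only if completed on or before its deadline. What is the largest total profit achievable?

By profit: B(d7,97), C(d4,92), D(d1,69), E(d1,65), I(d2,53), H(d1,47), K(d1,41), G(d6,32), F(d6,28), A(d6,27), J(d7,20)
B→slot 7; C→slot 4; D→slot 1; E skipped; I→slot 2; H skipped; K skipped; G→slot 6; F→slot 5; A→slot 3; J skipped.
Profit = 69 + 53 + 27 + 92 + 28 + 32 + 97 = 398

398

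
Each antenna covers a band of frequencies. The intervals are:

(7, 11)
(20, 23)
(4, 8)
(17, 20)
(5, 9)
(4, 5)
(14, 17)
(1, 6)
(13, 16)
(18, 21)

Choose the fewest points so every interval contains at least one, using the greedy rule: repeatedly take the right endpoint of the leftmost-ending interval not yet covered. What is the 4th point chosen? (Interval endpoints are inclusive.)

20

Process intervals by earliest right end; each time one isn't hit yet, stab at its right endpoint.
Sorted: [4,5] [1,6] [4,8] [5,9] [7,11] [13,16] [14,17] [17,20] [18,21] [20,23]
{[4,5],[1,6],[4,8],[5,9]} hit by 5; {[7,11]} hit by 11; {[13,16],[14,17]} hit by 16; {[17,20],[18,21],[20,23]} hit by 20.
Points: 5, 11, 16, 20 (4 total).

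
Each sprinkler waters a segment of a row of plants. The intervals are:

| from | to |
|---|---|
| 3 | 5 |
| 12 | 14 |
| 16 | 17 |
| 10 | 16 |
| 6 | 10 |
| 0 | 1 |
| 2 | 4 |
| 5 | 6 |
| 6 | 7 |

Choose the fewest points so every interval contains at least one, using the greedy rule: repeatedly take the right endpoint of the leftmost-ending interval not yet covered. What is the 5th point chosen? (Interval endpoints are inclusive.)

By right end: [0,1]  [2,4]  [3,5]  [5,6]  [6,7]  [6,10]  [12,14]  [10,16]  [16,17]
[0,1] uncovered → point at 1; [2,4] uncovered → point at 4; [5,6] uncovered → point at 6; [12,14] uncovered → point at 14; [16,17] uncovered → point at 17.
Points: 1, 4, 6, 14, 17 (5 total).

17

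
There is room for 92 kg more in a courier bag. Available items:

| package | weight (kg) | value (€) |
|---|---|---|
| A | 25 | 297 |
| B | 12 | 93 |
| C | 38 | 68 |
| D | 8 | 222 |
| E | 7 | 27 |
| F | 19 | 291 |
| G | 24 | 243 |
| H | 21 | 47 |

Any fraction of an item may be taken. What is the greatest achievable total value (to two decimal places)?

Ratios (sorted): D 27.75, F 15.32, A 11.88, G 10.12, B 7.75, E 3.86, H 2.24, C 1.79
take D (8 @ 222); take F (19 @ 291); take A (25 @ 297); take G (24 @ 243); take B (12 @ 93); take 4/7 of E → 15.43. Capacity used 92/92.
Total value = 1161.43

1161.43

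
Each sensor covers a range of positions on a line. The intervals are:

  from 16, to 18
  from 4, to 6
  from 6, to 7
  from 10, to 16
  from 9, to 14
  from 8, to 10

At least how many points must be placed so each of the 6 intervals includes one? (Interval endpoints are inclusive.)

Sorted: [4,6] [6,7] [8,10] [9,14] [10,16] [16,18]
{[4,6],[6,7]} hit by 6; {[8,10],[9,14],[10,16]} hit by 10; {[16,18]} hit by 18.
Points: 6, 10, 18 (3 total).

3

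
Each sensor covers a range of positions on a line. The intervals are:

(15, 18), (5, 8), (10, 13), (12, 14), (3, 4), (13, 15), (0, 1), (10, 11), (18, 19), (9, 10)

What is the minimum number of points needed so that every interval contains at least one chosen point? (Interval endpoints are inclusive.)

Process intervals by earliest right end; each time one isn't hit yet, stab at its right endpoint.
By right end: [0,1]  [3,4]  [5,8]  [9,10]  [10,11]  [10,13]  [12,14]  [13,15]  [15,18]  [18,19]
[0,1] uncovered → point at 1; [3,4] uncovered → point at 4; [5,8] uncovered → point at 8; [9,10] uncovered → point at 10; [12,14] uncovered → point at 14; [15,18] uncovered → point at 18.
Points: 1, 4, 8, 10, 14, 18 (6 total).

6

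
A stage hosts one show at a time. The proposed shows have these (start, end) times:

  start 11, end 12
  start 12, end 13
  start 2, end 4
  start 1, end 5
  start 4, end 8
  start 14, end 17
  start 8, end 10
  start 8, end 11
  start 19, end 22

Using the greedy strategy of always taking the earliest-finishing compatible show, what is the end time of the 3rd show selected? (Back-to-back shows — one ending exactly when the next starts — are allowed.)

Order by finish time; keep every interval that doesn't clash with the previous kept one.
Sorted by end: (2,4)  (1,5)  (4,8)  (8,10)  (8,11)  (11,12)  (12,13)  (14,17)  (19,22)
take (2,4); skip (1,5); take (4,8); take (8,10); take (11,12); take (12,13); take (14,17); take (19,22).
Selected: (2,4) (4,8) (8,10) (11,12) (12,13) (14,17) (19,22)

10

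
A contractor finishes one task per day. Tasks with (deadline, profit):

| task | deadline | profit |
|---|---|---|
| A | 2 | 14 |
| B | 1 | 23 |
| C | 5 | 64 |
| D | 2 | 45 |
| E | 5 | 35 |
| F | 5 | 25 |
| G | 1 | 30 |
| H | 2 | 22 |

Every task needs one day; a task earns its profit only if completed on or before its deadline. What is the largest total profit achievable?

Take jobs in profit order; each goes to the latest open slot no later than its deadline.
By profit: C(d5,64), D(d2,45), E(d5,35), G(d1,30), F(d5,25), B(d1,23), H(d2,22), A(d2,14)
C→slot 5; D→slot 2; E→slot 4; G→slot 1; F→slot 3; B skipped; H skipped; A skipped.
Profit = 30 + 45 + 25 + 35 + 64 = 199

199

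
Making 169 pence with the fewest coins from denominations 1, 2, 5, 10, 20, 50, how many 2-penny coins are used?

169 = 3×50 + 1×10 + 1×5 + 2×2
Count of 2: 2

2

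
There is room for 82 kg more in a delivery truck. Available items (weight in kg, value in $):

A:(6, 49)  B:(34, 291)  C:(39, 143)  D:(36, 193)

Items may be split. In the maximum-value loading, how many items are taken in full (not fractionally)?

Ratios (sorted): B 8.56, A 8.17, D 5.36, C 3.67
take B (34 @ 291); take A (6 @ 49); take D (36 @ 193); take 6/39 of C → 22.00. Capacity used 82/82.
3 item(s) taken whole; one partial (take 6/39 of C).

3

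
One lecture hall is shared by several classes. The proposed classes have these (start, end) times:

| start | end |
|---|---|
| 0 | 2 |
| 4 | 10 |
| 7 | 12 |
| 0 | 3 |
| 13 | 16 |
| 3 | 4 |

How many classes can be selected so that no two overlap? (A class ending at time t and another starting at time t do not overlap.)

Order by finish time; keep every interval that doesn't clash with the previous kept one.
Sorted by end: (0,2)  (0,3)  (3,4)  (4,10)  (7,12)  (13,16)
take (0,2); take (3,4); take (4,10); take (13,16).
Selected 4 classes.

4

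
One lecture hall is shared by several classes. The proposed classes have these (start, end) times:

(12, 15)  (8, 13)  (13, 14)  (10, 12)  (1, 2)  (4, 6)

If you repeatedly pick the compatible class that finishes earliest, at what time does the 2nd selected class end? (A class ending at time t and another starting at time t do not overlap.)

Greedy by earliest finish: after sorting by end time, pick each interval compatible with the last pick.
By end time: (1,2), (4,6), (10,12), (8,13), (13,14), (12,15).
Pick (1,2); next start ≥ 2 → (4,6); next start ≥ 6 → (10,12); next start ≥ 12 → (13,14).
Selected: (1,2) (4,6) (10,12) (13,14)

6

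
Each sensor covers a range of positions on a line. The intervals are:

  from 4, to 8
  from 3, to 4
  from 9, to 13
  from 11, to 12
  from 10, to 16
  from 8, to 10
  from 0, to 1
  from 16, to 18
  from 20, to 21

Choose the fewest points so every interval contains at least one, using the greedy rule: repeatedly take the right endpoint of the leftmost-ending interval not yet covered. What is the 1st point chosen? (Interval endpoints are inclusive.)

Sort by right endpoint; whenever an interval is uncovered, place a point at its right end.
Sorted: [0,1] [3,4] [4,8] [8,10] [11,12] [9,13] [10,16] [16,18] [20,21]
{[0,1]} hit by 1; {[3,4],[4,8]} hit by 4; {[8,10]} hit by 10; {[11,12],[9,13],[10,16]} hit by 12; {[16,18]} hit by 18; {[20,21]} hit by 21.
Points: 1, 4, 10, 12, 18, 21 (6 total).

1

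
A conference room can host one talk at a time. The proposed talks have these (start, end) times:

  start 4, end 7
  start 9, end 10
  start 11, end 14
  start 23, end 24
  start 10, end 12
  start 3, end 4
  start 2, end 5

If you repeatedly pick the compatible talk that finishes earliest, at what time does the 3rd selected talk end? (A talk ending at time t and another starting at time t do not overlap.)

By end time: (3,4), (2,5), (4,7), (9,10), (10,12), (11,14), (23,24).
Pick (3,4); next start ≥ 4 → (4,7); next start ≥ 7 → (9,10); next start ≥ 10 → (10,12); next start ≥ 12 → (23,24).
Selected: (3,4) (4,7) (9,10) (10,12) (23,24)

10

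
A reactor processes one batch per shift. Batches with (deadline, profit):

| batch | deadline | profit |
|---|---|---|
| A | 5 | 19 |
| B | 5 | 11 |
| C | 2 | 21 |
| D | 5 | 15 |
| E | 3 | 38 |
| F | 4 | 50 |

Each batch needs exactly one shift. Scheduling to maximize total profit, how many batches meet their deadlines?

5

Sort by profit descending; place each in the latest free slot ≤ its deadline.
Profit order: F=50 E=38 C=21 A=19 D=15 B=11
Assign: F→slot 4, E→slot 3, C→slot 2, A→slot 5, D→slot 1, B skipped.
Slots: [1:D] [2:C] [3:E] [4:F] [5:A]
5 of 6 scheduled.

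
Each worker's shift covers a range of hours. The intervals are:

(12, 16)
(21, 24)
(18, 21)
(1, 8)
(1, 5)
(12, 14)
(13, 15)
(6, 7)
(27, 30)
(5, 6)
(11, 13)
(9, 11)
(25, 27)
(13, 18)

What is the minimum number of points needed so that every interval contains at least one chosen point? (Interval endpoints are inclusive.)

6

Sort by right endpoint; whenever an interval is uncovered, place a point at its right end.
Sorted: [1,5] [5,6] [6,7] [1,8] [9,11] [11,13] [12,14] [13,15] [12,16] [13,18] [18,21] [21,24] [25,27] [27,30]
{[1,5],[5,6]} hit by 5; {[6,7],[1,8]} hit by 7; {[9,11],[11,13]} hit by 11; {[12,14],[13,15],[12,16],[13,18]} hit by 14; {[18,21],[21,24]} hit by 21; {[25,27],[27,30]} hit by 27.
Points: 5, 7, 11, 14, 21, 27 (6 total).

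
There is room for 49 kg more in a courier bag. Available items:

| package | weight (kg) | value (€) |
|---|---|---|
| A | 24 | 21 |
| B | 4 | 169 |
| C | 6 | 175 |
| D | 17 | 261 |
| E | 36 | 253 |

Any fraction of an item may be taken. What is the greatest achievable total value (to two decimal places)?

759.61

Greedy by value/weight ratio, highest first.
Order: B (169/4=42.25) > C (175/6=29.17) > D (261/17=15.35) > E (253/36=7.03) > A (21/24=0.88)
Fill: take B (4 @ 169) → take C (6 @ 175) → take D (17 @ 261) → take 22/36 of E → 154.61; 49/49 used.
Total value = 759.61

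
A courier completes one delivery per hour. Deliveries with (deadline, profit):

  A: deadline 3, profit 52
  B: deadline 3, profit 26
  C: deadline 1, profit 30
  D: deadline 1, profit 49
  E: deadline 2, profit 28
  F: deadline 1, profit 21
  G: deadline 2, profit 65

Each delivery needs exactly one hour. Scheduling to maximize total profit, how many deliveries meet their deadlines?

3

By profit: G(d2,65), A(d3,52), D(d1,49), C(d1,30), E(d2,28), B(d3,26), F(d1,21)
G→slot 2; A→slot 3; D→slot 1; C skipped; E skipped; B skipped; F skipped.
3 of 7 scheduled.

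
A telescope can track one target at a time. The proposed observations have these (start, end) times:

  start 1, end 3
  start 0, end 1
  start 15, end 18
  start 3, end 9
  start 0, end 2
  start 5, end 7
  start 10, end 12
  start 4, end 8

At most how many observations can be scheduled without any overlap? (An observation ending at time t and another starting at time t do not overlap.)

Sort by end time and greedily take each interval whose start is ≥ the last chosen end.
By end time: (0,1), (0,2), (1,3), (5,7), (4,8), (3,9), (10,12), (15,18).
Pick (0,1); next start ≥ 1 → (1,3); next start ≥ 3 → (5,7); next start ≥ 7 → (10,12); next start ≥ 12 → (15,18).
Selected 5 observations.

5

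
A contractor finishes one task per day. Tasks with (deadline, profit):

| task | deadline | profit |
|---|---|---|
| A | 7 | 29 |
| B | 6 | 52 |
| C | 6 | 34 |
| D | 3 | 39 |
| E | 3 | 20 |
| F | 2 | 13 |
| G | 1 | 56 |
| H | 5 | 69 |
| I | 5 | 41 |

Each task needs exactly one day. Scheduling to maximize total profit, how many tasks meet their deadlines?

Take jobs in profit order; each goes to the latest open slot no later than its deadline.
Profit order: H=69 G=56 B=52 I=41 D=39 C=34 A=29 E=20 F=13
Assign: H→slot 5, G→slot 1, B→slot 6, I→slot 4, D→slot 3, C→slot 2, A→slot 7, E skipped, F skipped.
Slots: [1:G] [2:C] [3:D] [4:I] [5:H] [6:B] [7:A]
7 of 9 scheduled.

7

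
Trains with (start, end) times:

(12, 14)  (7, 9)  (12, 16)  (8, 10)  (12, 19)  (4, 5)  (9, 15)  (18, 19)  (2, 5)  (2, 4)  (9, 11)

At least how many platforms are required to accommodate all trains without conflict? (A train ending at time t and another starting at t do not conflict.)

4

starts: [2, 2, 4, 7, 8, 9, 9, 12, 12, 12, 18]
ends:   [4, 5, 5, 9, 10, 11, 14, 15, 16, 19, 19]
s2→1 s2→2 e4→1 s4→2 e5→1 e5→0 s7→1 s8→2 e9→1 s9→2 s9→3 e10→2 e11→1 s12→2 s12→3 s12→4  — peak 4.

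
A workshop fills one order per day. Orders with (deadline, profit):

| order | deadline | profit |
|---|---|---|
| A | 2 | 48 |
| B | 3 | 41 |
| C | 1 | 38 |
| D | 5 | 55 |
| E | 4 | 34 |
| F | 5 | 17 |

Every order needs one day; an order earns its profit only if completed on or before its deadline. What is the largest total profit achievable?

216

Take jobs in profit order; each goes to the latest open slot no later than its deadline.
Profit order: D=55 A=48 B=41 C=38 E=34 F=17
Assign: D→slot 5, A→slot 2, B→slot 3, C→slot 1, E→slot 4, F skipped.
Slots: [1:C] [2:A] [3:B] [4:E] [5:D]
Profit = 38 + 48 + 41 + 34 + 55 = 216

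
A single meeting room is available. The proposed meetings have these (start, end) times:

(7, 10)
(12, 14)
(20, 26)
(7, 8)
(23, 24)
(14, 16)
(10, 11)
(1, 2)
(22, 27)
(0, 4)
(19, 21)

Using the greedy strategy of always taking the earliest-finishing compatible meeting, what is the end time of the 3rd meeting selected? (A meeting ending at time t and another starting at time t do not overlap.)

11

Sorted by end: (1,2)  (0,4)  (7,8)  (7,10)  (10,11)  (12,14)  (14,16)  (19,21)  (23,24)  (20,26)  (22,27)
take (1,2); skip (0,4); take (7,8); skip (7,10); take (10,11); take (12,14); take (14,16); take (19,21); take (23,24); skip (22,27).
Selected: (1,2) (7,8) (10,11) (12,14) (14,16) (19,21) (23,24)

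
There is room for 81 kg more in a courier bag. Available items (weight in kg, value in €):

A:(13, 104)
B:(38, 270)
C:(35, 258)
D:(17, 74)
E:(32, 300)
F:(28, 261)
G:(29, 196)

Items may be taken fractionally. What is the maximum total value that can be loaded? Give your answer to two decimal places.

Sort by value per unit weight and fill in that order.
Order: E (300/32=9.38) > F (261/28=9.32) > A (104/13=8.00) > C (258/35=7.37) > B (270/38=7.11) > G (196/29=6.76) > D (74/17=4.35)
Fill: take E (32 @ 300) → take F (28 @ 261) → take A (13 @ 104) → take 8/35 of C → 58.97; 81/81 used.
Total value = 723.97

723.97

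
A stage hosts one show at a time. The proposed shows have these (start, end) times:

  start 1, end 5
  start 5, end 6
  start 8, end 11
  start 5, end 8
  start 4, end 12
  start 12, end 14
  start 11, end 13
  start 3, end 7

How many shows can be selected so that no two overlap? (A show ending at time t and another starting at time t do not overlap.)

Order by finish time; keep every interval that doesn't clash with the previous kept one.
Sorted by end: (1,5)  (5,6)  (3,7)  (5,8)  (8,11)  (4,12)  (11,13)  (12,14)
take (1,5); take (5,6); skip (5,8); take (8,11); take (11,13).
Selected 4 shows.

4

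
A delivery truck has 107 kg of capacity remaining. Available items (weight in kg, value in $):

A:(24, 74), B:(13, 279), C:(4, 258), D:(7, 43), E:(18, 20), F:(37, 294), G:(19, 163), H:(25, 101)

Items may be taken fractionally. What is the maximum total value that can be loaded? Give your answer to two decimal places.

Order: C (258/4=64.50) > B (279/13=21.46) > G (163/19=8.58) > F (294/37=7.95) > D (43/7=6.14) > H (101/25=4.04) > A (74/24=3.08) > E (20/18=1.11)
Fill: take C (4 @ 258) → take B (13 @ 279) → take G (19 @ 163) → take F (37 @ 294) → take D (7 @ 43) → take H (25 @ 101) → take 2/24 of A → 6.17; 107/107 used.
Total value = 1144.17

1144.17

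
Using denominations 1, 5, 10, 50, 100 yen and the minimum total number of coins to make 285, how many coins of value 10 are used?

3

Use the largest denomination that fits, subtract, and repeat.
285 = 2×100 + 1×50 + 3×10 + 1×5
Count of 10: 3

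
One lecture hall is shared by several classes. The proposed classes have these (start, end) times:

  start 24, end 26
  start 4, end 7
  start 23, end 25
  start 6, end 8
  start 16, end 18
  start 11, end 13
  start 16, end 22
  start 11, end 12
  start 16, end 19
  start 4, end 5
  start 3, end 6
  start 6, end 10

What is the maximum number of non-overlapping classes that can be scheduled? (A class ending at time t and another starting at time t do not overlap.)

5

By end time: (4,5), (3,6), (4,7), (6,8), (6,10), (11,12), (11,13), (16,18), (16,19), (16,22), (23,25), (24,26).
Pick (4,5); next start ≥ 5 → (6,8); next start ≥ 8 → (11,12); next start ≥ 12 → (16,18); next start ≥ 18 → (23,25).
Selected 5 classes.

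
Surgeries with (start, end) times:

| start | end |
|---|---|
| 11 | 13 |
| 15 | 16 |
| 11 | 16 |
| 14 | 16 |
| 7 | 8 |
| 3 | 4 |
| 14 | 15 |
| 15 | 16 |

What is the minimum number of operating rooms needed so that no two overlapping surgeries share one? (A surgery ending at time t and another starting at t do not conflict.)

4

The answer is the maximum number of intervals overlapping at any instant.
Events (time:±→running): 3:+→1 4:-→0 7:+→1 8:-→0 11:+→1 11:+→2 13:-→1 14:+→2 14:+→3 15:-→2 15:+→3 15:+→4 … peak 4.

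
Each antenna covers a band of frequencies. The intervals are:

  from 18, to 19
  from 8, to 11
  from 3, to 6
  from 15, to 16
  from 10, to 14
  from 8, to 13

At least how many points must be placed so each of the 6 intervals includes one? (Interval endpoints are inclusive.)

Process intervals by earliest right end; each time one isn't hit yet, stab at its right endpoint.
Sorted: [3,6] [8,11] [8,13] [10,14] [15,16] [18,19]
{[3,6]} hit by 6; {[8,11],[8,13],[10,14]} hit by 11; {[15,16]} hit by 16; {[18,19]} hit by 19.
Points: 6, 11, 16, 19 (4 total).

4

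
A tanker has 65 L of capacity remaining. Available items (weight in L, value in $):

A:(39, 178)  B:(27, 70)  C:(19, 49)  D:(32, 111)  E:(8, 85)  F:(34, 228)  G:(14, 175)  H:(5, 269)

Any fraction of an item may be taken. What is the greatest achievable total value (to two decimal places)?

775.26

Sort by value per unit weight and fill in that order.
Ratios (sorted): H 53.80, G 12.50, E 10.62, F 6.71, A 4.56, D 3.47, B 2.59, C 2.58
take H (5 @ 269); take G (14 @ 175); take E (8 @ 85); take F (34 @ 228); take 4/39 of A → 18.26. Capacity used 65/65.
Total value = 775.26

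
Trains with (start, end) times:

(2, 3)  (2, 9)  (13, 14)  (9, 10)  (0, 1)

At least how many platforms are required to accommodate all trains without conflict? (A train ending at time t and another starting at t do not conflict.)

2

Count concurrent intervals with a sweep; the peak is the room count.
Events (time:±→running): 0:+→1 1:-→0 2:+→1 2:+→2 … peak 2.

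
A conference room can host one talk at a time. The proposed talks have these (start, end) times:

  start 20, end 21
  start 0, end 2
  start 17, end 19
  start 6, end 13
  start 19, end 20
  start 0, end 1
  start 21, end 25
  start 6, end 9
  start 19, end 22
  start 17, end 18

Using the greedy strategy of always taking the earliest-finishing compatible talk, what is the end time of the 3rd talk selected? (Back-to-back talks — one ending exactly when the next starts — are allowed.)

18

Sorted by end: (0,1)  (0,2)  (6,9)  (6,13)  (17,18)  (17,19)  (19,20)  (20,21)  (19,22)  (21,25)
take (0,1); take (6,9); skip (6,13); take (17,18); skip (17,19); take (19,20); take (20,21); take (21,25).
Selected: (0,1) (6,9) (17,18) (19,20) (20,21) (21,25)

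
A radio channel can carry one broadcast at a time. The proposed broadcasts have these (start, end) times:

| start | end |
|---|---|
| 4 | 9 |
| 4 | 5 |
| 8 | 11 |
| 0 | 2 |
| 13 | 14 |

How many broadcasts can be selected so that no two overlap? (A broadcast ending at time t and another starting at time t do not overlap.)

Greedy by earliest finish: after sorting by end time, pick each interval compatible with the last pick.
Sorted by end: (0,2)  (4,5)  (4,9)  (8,11)  (13,14)
take (0,2); take (4,5); take (8,11); take (13,14).
Selected 4 broadcasts.

4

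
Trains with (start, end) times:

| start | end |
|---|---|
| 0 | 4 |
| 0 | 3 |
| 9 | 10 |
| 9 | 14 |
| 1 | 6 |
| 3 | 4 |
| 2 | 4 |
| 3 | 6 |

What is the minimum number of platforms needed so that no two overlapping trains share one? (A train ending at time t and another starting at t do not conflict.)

5

Count concurrent intervals with a sweep; the peak is the room count.
starts: [0, 0, 1, 2, 3, 3, 9, 9]
ends:   [3, 4, 4, 4, 6, 6, 10, 14]
s0→1 s0→2 s1→3 s2→4 e3→3 s3→4 s3→5  — peak 5.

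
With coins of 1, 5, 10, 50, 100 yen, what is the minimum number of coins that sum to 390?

390 = 3×100 + 1×50 + 4×10
Total coins = 3 + 1 + 4 = 8

8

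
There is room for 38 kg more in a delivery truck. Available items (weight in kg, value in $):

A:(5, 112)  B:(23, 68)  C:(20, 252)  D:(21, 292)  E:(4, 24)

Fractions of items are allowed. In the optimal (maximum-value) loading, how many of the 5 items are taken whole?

2

Ratios (sorted): A 22.40, D 13.90, C 12.60, E 6.00, B 2.96
take A (5 @ 112); take D (21 @ 292); take 12/20 of C → 151.20. Capacity used 38/38.
2 item(s) taken whole; one partial (take 12/20 of C).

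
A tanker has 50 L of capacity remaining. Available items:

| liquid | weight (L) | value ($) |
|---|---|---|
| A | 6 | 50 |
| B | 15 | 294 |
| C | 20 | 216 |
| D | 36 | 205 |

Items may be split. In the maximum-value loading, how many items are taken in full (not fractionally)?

Sort by value per unit weight and fill in that order.
Ratios (sorted): B 19.60, C 10.80, A 8.33, D 5.69
take B (15 @ 294); take C (20 @ 216); take A (6 @ 50); take 9/36 of D → 51.25. Capacity used 50/50.
3 item(s) taken whole; one partial (take 9/36 of D).

3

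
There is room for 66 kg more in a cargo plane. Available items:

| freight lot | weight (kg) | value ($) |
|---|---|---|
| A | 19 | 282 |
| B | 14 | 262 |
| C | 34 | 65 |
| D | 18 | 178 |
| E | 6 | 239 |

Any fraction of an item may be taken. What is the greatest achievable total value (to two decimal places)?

Greedy by value/weight ratio, highest first.
Order: E (239/6=39.83) > B (262/14=18.71) > A (282/19=14.84) > D (178/18=9.89) > C (65/34=1.91)
Fill: take E (6 @ 239) → take B (14 @ 262) → take A (19 @ 282) → take D (18 @ 178) → take 9/34 of C → 17.21; 66/66 used.
Total value = 978.21

978.21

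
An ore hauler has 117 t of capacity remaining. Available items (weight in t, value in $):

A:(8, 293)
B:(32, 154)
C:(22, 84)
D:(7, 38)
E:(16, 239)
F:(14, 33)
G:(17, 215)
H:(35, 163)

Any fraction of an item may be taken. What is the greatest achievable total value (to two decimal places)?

1109.64

Ratios (sorted): A 36.62, E 14.94, G 12.65, D 5.43, B 4.81, H 4.66, C 3.82, F 2.36
take A (8 @ 293); take E (16 @ 239); take G (17 @ 215); take D (7 @ 38); take B (32 @ 154); take H (35 @ 163); take 2/22 of C → 7.64. Capacity used 117/117.
Total value = 1109.64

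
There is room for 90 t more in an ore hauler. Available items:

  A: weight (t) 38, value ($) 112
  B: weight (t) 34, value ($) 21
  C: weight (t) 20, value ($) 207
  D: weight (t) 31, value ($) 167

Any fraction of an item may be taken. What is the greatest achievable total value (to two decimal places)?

486.62

Greedy by value/weight ratio, highest first.
Ratios (sorted): C 10.35, D 5.39, A 2.95, B 0.62
take C (20 @ 207); take D (31 @ 167); take A (38 @ 112); take 1/34 of B → 0.62. Capacity used 90/90.
Total value = 486.62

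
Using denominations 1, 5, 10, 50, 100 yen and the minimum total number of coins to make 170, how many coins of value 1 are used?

0

170 − 1×100→70 − 1×50→20 − 2×10→0
Count of 1: 0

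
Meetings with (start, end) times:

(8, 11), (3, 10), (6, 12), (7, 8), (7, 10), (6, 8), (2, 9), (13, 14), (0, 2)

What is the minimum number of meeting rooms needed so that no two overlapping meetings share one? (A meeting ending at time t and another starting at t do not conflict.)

Count concurrent intervals with a sweep; the peak is the room count.
Events (time:±→running): 0:+→1 2:-→0 2:+→1 3:+→2 6:+→3 6:+→4 7:+→5 7:+→6 … peak 6.

6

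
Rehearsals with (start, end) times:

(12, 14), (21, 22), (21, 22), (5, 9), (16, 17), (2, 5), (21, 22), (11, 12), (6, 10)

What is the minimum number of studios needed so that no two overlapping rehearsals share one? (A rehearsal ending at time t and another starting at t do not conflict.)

3

The answer is the maximum number of intervals overlapping at any instant.
Events (time:±→running): 2:+→1 5:-→0 5:+→1 6:+→2 9:-→1 10:-→0 11:+→1 12:-→0 12:+→1 14:-→0 16:+→1 17:-→0 21:+→1 21:+→2 21:+→3 … peak 3.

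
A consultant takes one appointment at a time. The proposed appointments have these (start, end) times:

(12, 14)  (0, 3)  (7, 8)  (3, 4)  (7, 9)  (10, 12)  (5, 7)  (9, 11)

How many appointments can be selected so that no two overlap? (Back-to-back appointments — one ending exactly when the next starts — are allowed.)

6

Sorted by end: (0,3)  (3,4)  (5,7)  (7,8)  (7,9)  (9,11)  (10,12)  (12,14)
take (0,3); take (3,4); take (5,7); take (7,8); take (9,11); skip (10,12); take (12,14).
Selected 6 appointments.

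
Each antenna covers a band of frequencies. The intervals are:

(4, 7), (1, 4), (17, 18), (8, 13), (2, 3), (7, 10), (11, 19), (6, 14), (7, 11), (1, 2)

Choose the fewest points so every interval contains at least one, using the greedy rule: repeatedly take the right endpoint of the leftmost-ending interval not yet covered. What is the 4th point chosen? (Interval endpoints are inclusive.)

Process intervals by earliest right end; each time one isn't hit yet, stab at its right endpoint.
Sorted: [1,2] [2,3] [1,4] [4,7] [7,10] [7,11] [8,13] [6,14] [17,18] [11,19]
{[1,2],[2,3],[1,4]} hit by 2; {[4,7],[7,10],[7,11]} hit by 7; {[8,13],[6,14]} hit by 13; {[17,18],[11,19]} hit by 18.
Points: 2, 7, 13, 18 (4 total).

18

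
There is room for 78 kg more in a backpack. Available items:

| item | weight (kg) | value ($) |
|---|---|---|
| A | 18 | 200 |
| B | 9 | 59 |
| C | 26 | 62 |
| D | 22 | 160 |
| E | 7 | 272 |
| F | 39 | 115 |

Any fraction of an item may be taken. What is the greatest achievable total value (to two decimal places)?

Greedy by value/weight ratio, highest first.
Ratios (sorted): E 38.86, A 11.11, D 7.27, B 6.56, F 2.95, C 2.38
take E (7 @ 272); take A (18 @ 200); take D (22 @ 160); take B (9 @ 59); take 22/39 of F → 64.87. Capacity used 78/78.
Total value = 755.87

755.87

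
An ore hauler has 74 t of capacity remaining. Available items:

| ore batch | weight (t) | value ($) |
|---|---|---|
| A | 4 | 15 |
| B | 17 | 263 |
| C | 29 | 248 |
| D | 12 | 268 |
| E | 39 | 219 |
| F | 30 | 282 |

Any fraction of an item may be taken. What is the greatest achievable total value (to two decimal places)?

941.28

Sort by value per unit weight and fill in that order.
Ratios (sorted): D 22.33, B 15.47, F 9.40, C 8.55, E 5.62, A 3.75
take D (12 @ 268); take B (17 @ 263); take F (30 @ 282); take 15/29 of C → 128.28. Capacity used 74/74.
Total value = 941.28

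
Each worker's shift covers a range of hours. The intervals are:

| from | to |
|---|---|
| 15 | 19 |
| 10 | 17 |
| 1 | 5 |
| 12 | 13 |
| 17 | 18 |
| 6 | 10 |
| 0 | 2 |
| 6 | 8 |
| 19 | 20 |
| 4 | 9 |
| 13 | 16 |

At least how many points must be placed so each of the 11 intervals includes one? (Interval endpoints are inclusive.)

Sorted: [0,2] [1,5] [6,8] [4,9] [6,10] [12,13] [13,16] [10,17] [17,18] [15,19] [19,20]
{[0,2],[1,5]} hit by 2; {[6,8],[4,9],[6,10]} hit by 8; {[12,13],[13,16],[10,17]} hit by 13; {[17,18],[15,19]} hit by 18; {[19,20]} hit by 20.
Points: 2, 8, 13, 18, 20 (5 total).

5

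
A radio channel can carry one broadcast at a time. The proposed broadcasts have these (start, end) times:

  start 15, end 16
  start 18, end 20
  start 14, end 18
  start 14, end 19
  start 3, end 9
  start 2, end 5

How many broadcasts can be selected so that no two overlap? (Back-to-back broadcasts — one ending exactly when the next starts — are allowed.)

3

By end time: (2,5), (3,9), (15,16), (14,18), (14,19), (18,20).
Pick (2,5); next start ≥ 5 → (15,16); next start ≥ 16 → (18,20).
Selected 3 broadcasts.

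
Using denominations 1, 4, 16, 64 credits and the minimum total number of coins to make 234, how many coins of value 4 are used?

2

Greedy: take as many of the largest coin as possible, then repeat with the remainder.
234 − 3×64→42 − 2×16→10 − 2×4→2 − 2×1→0
Count of 4: 2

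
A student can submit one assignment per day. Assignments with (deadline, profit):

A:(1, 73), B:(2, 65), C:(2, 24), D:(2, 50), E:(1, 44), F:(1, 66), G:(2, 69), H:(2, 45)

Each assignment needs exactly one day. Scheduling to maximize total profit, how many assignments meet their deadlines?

Take jobs in profit order; each goes to the latest open slot no later than its deadline.
Profit order: A=73 G=69 F=66 B=65 D=50 H=45 E=44 C=24
Assign: A→slot 1, G→slot 2, F skipped, B skipped, D skipped, H skipped, E skipped, C skipped.
Slots: [1:A] [2:G]
2 of 8 scheduled.

2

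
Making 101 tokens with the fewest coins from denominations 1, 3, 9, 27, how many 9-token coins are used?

101 = 3×27 + 2×9 + 2×1
Count of 9: 2

2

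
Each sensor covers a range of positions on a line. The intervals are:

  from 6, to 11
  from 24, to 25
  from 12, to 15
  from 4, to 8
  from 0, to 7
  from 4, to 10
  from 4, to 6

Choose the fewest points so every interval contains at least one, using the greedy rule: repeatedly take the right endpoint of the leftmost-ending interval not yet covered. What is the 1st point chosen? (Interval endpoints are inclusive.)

By right end: [4,6]  [0,7]  [4,8]  [4,10]  [6,11]  [12,15]  [24,25]
[4,6] uncovered → point at 6; [12,15] uncovered → point at 15; [24,25] uncovered → point at 25.
Points: 6, 15, 25 (3 total).

6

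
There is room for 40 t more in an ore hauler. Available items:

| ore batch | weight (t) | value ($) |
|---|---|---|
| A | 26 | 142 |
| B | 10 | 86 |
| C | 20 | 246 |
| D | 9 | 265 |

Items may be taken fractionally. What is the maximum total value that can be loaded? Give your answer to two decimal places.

602.46

Greedy by value/weight ratio, highest first.
Order: D (265/9=29.44) > C (246/20=12.30) > B (86/10=8.60) > A (142/26=5.46)
Fill: take D (9 @ 265) → take C (20 @ 246) → take B (10 @ 86) → take 1/26 of A → 5.46; 40/40 used.
Total value = 602.46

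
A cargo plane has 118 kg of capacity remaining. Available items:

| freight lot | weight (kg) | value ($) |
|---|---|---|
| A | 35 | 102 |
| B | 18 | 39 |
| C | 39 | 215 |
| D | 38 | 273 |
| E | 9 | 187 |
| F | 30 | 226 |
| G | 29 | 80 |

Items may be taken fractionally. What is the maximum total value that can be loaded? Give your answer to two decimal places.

906.83

Sort by value per unit weight and fill in that order.
Ratios (sorted): E 20.78, F 7.53, D 7.18, C 5.51, A 2.91, G 2.76, B 2.17
take E (9 @ 187); take F (30 @ 226); take D (38 @ 273); take C (39 @ 215); take 2/35 of A → 5.83. Capacity used 118/118.
Total value = 906.83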